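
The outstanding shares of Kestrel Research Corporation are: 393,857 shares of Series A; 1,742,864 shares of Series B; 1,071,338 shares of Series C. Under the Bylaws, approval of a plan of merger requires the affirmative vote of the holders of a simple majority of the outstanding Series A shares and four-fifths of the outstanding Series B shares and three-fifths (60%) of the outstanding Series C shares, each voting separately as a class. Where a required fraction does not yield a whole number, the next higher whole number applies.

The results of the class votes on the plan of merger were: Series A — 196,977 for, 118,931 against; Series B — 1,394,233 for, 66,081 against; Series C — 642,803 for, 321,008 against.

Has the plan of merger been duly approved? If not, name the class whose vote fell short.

Not approved — the Series B shares did not give the required vote.

Series A: a majority of 393857 is 196929; 196,929 required, 196,977 in favor — approved.
Series B: 4/5 of 1742864 = 1394291.20, rounded up to 1394292; 1,394,292 required, 1,394,233 in favor — not approved.
Series C: 3/5 of 1071338 = 642802.80, rounded up to 642803; 642,803 required, 642,803 in favor — approved.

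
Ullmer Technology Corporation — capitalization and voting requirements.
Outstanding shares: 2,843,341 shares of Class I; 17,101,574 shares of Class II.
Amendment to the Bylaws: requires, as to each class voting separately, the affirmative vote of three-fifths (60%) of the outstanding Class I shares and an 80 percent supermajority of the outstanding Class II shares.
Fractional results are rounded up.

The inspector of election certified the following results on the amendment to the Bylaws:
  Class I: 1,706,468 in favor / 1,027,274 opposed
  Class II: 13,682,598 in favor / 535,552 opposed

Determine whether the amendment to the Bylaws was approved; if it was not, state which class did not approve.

Class I: 3/5 of 2843341 = 1706004.60, rounded up to 1706005; 1,706,005 required, 1,706,468 in favor — approved.
Class II: 4/5 of 17101574 = 13681259.20, rounded up to 13681260; 13,681,260 required, 13,682,598 in favor — approved.

Approved — every class gave the required vote.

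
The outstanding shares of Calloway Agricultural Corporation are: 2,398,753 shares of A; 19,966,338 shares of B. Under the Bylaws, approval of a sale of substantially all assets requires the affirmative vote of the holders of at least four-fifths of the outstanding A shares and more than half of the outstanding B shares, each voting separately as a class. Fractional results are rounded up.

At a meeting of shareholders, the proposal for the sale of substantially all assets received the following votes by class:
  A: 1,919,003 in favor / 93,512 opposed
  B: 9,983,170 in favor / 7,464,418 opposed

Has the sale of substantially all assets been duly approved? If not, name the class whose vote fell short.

Approved — every class gave the required vote.

A: 4/5 of 2398753 = 1919002.40, rounded up to 1919003; 1,919,003 required, 1,919,003 in favor — approved.
B: a majority of 19966338 is 9983170; 9,983,170 required, 9,983,170 in favor — approved.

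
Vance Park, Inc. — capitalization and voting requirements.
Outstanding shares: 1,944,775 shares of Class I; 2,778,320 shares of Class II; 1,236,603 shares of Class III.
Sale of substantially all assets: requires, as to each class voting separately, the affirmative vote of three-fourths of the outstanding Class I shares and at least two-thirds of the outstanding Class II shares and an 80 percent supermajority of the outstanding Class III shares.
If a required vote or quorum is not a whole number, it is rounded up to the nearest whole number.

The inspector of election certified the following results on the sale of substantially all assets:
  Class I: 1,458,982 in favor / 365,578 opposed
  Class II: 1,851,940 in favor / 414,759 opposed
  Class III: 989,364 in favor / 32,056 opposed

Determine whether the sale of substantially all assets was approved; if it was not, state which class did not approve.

Class I: 3/4 of 1944775 = 1458581.25, rounded up to 1458582; 1,458,582 required, 1,458,982 in favor — approved.
Class II: 2/3 of 2778320 = 1852213.33, rounded up to 1852214; 1,852,214 required, 1,851,940 in favor — not approved.
Class III: 4/5 of 1236603 = 989282.40, rounded up to 989283; 989,283 required, 989,364 in favor — approved.

Not approved — the Class II shares did not give the required vote.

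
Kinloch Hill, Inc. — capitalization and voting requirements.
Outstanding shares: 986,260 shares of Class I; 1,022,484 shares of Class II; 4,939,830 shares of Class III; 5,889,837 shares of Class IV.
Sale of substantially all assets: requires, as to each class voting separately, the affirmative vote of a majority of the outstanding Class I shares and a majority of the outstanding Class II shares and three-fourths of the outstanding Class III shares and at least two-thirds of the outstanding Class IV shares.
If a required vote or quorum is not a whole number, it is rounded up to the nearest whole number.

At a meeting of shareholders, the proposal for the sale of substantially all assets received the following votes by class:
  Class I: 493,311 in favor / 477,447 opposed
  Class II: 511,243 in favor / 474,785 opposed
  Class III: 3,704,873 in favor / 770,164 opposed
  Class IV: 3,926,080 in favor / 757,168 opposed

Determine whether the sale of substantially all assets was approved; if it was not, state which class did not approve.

Not approved — the Class IV shares did not give the required vote.

Class I: a majority of 986260 is 493131; 493,131 required, 493,311 in favor — approved.
Class II: a majority of 1022484 is 511243; 511,243 required, 511,243 in favor — approved.
Class III: 3/4 of 4939830 = 3704872.50, rounded up to 3704873; 3,704,873 required, 3,704,873 in favor — approved.
Class IV: 2/3 of 5889837 = 3926558; 3,926,558 required, 3,926,080 in favor — not approved.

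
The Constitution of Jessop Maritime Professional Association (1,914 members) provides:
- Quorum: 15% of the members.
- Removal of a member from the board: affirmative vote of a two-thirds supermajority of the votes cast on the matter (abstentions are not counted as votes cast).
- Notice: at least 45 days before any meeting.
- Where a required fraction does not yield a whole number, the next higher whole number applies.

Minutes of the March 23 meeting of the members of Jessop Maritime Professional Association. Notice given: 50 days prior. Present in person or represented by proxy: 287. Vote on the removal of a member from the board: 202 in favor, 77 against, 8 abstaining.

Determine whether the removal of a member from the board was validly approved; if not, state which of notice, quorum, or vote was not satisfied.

Notice: 50 days given; 45 required. Satisfied.
Quorum: 15% of 1,914 = 287.10, rounded up to 288; 287 present. Not satisfied.
Vote: requires two-thirds of the votes cast (287 − 8 abstaining = 279); 2/3 of 279 = 186, so 186 needed; 202 in favor. Satisfied.

Invalid — quorum requirement not satisfied.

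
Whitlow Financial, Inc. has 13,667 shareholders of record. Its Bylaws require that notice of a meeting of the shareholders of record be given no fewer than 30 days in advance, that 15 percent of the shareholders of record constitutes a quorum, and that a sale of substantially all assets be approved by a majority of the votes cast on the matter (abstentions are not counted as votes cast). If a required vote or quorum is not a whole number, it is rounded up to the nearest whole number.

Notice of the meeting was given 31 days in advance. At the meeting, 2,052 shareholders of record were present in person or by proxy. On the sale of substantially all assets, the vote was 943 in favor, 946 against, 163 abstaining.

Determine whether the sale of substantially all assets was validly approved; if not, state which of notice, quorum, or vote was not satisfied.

Notice: 31 days given; 30 required. Satisfied.
Quorum: 15% of 13,667 = 2,050.05, rounded up to 2,051; 2,052 present. Satisfied.
Vote: requires a majority of the votes cast (2,052 − 163 abstaining = 1,889); a majority of 1889 is 945, so 945 needed; 943 in favor. Not satisfied.

Invalid — vote requirement not satisfied.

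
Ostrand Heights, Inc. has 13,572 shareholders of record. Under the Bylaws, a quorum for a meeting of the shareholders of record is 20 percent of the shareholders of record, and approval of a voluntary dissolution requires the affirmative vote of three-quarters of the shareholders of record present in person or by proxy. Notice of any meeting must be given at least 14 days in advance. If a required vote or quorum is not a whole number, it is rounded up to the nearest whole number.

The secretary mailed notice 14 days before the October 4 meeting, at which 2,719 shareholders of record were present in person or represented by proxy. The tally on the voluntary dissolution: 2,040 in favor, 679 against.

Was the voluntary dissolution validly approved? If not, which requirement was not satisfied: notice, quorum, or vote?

Notice: 14 days given; 14 required. Satisfied.
Quorum: 20% of 13,572 = 2,714.40, rounded up to 2,715; 2,719 present. Satisfied.
Vote: requires three-fourths of those present (2,719); 3/4 of 2719 = 2039.25, rounded up to 2040, so 2,040 needed; 2,040 in favor. Satisfied.

Valid — all requirements satisfied.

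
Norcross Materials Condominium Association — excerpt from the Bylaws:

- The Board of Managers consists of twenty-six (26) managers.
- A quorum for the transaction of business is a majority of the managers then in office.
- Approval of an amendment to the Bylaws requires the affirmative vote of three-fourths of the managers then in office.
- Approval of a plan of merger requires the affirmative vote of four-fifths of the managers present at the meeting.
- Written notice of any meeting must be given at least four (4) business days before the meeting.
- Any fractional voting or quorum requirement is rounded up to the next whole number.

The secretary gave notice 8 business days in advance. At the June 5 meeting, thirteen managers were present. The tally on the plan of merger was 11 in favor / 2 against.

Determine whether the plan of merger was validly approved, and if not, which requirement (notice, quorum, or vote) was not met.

Notice: 8 business days given; 4 required (8 ≥ 4). Satisfied.
Quorum: 13 present; quorum is 14. Not satisfied.
Vote: the plan of merger requires four-fifths of the managers present (13). 4/5 of 13 = 10.40, rounded up to 11, so 11 affirmative votes are needed; 11 voted in favor. Satisfied. (Moot — without a quorum no business can be validly transacted.)

Invalid — quorum requirement not satisfied.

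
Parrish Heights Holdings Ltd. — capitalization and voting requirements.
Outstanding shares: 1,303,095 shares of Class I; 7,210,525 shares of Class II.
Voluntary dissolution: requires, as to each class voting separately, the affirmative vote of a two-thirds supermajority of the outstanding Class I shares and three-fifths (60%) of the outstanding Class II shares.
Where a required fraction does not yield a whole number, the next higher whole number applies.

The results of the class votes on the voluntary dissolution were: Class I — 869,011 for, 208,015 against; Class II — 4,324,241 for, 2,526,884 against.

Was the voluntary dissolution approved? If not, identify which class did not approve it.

Not approved — the Class II shares did not give the required vote.

Class I: 2/3 of 1303095 = 868730; 868,730 required, 869,011 in favor — approved.
Class II: 3/5 of 7210525 = 4326315; 4,326,315 required, 4,324,241 in favor — not approved.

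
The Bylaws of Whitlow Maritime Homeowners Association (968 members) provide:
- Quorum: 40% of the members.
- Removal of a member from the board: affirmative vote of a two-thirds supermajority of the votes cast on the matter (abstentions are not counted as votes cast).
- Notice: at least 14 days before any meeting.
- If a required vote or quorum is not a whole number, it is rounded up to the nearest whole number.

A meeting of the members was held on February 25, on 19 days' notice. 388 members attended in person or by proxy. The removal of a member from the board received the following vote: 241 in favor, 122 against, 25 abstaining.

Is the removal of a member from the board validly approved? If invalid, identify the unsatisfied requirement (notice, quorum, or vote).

Invalid — vote requirement not satisfied.

Notice: 19 days given; 14 required. Satisfied.
Quorum: 40% of 968 = 387.20, rounded up to 388; 388 present. Satisfied.
Vote: requires two-thirds of the votes cast (388 − 25 abstaining = 363); 2/3 of 363 = 242, so 242 needed; 241 in favor. Not satisfied.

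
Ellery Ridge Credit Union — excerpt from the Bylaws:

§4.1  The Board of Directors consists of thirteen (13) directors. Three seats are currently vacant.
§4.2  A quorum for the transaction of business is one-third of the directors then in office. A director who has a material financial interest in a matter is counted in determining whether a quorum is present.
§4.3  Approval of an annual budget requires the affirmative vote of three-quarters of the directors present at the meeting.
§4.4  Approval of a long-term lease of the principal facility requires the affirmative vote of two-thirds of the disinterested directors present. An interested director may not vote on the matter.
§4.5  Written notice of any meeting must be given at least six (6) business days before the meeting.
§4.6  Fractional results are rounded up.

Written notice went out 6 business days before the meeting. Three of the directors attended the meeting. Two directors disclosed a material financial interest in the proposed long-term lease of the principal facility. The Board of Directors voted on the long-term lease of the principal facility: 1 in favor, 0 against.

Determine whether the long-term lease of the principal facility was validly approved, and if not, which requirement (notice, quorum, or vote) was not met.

Invalid — quorum requirement not satisfied.

Notice: 6 business days given; 6 required (6 ≥ 6). Satisfied.
Quorum: 3 present (interested directors count toward quorum); quorum is 4. Not satisfied.
Vote: the long-term lease of the principal facility requires two-thirds of the disinterested directors present (3 − 2 = 1). 2/3 of 1 = 0.67, rounded up to 1, so 1 affirmative vote is needed; 1 voted in favor. Satisfied. (Moot — without a quorum no business can be validly transacted.)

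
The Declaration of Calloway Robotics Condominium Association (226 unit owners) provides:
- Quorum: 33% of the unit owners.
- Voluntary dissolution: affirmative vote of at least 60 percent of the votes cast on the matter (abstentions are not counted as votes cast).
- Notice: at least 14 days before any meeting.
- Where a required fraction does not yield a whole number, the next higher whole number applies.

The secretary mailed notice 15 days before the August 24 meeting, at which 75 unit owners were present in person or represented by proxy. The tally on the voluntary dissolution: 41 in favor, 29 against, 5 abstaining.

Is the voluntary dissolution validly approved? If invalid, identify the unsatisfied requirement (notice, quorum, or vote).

Invalid — vote requirement not satisfied.

Notice: 15 days given; 14 required. Satisfied.
Quorum: 33% of 226 = 74.58, rounded up to 75; 75 present. Satisfied.
Vote: requires three-fifths of the votes cast (75 − 5 abstaining = 70); 3/5 of 70 = 42, so 42 needed; 41 in favor. Not satisfied.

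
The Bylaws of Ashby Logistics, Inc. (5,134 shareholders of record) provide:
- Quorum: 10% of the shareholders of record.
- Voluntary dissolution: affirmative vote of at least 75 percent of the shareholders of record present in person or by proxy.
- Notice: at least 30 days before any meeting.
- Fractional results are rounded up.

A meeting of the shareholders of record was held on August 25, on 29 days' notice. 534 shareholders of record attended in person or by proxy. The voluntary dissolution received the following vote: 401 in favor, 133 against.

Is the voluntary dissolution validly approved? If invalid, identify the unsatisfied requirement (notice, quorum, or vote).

Invalid — notice requirement not satisfied.

Notice: 29 days given; 30 required. Not satisfied.
Quorum: 10% of 5,134 = 513.40, rounded up to 514; 534 present. Satisfied.
Vote: requires three-fourths of those present (534); 3/4 of 534 = 400.50, rounded up to 401, so 401 needed; 401 in favor. Satisfied.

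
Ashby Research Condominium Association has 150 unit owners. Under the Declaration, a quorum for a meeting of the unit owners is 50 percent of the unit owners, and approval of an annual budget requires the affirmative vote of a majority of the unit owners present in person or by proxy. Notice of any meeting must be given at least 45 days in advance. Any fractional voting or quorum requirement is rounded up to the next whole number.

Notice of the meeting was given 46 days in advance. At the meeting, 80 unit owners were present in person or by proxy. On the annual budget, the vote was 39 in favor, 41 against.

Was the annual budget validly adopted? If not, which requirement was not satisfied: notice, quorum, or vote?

Invalid — vote requirement not satisfied.

Notice: 46 days given; 45 required. Satisfied.
Quorum: 50% of 150 = 75; 80 present. Satisfied.
Vote: requires a majority of those present (80); a majority of 80 is 41, so 41 needed; 39 in favor. Not satisfied.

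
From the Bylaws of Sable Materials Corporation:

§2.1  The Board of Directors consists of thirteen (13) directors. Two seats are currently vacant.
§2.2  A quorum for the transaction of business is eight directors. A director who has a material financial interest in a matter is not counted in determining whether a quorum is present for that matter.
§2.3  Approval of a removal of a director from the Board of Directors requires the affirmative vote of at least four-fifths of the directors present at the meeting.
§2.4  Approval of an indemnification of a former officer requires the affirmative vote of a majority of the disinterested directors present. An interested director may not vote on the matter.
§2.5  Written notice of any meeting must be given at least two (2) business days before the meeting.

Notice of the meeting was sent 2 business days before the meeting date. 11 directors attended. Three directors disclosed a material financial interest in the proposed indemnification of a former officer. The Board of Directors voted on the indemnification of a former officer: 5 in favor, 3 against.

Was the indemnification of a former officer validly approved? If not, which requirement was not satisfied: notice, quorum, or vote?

Notice: 2 business days given; 2 required (2 ≥ 2). Satisfied.
Quorum: 11 present, but the 3 interested directors do not count, leaving 8. Quorum is 8. Satisfied.
Vote: the indemnification of a former officer requires a majority of the disinterested directors present (11 − 3 = 8). A majority of 8 is 5, so 5 affirmative votes are needed; 5 voted in favor. Satisfied.

Valid — all requirements satisfied.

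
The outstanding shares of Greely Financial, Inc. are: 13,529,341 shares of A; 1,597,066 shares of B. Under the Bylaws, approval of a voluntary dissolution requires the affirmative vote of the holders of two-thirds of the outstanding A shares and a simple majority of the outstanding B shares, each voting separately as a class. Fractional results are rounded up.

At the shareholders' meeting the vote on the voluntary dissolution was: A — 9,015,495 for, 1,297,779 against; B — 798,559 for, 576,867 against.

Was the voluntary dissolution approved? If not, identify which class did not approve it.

A: 2/3 of 13529341 = 9019560.67, rounded up to 9019561; 9,019,561 required, 9,015,495 in favor — not approved.
B: a majority of 1597066 is 798534; 798,534 required, 798,559 in favor — approved.

Not approved — the A shares did not give the required vote.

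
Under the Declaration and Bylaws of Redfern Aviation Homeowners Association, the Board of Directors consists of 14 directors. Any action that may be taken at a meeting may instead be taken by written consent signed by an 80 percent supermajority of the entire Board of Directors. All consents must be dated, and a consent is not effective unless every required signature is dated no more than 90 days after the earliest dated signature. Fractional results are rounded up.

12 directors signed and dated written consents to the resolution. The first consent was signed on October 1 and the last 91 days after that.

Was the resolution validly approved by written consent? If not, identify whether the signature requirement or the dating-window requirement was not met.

Signatures required: an 80 percent supermajority of 14 — 4/5 of 14 = 11.20, rounded up to 12, so 12 needed; 12 signed. Sufficient.
Dating window: the latest signature is 91 days after the earliest; the limit is 90 days. Outside the window.

Not effective — dating-window requirement not satisfied.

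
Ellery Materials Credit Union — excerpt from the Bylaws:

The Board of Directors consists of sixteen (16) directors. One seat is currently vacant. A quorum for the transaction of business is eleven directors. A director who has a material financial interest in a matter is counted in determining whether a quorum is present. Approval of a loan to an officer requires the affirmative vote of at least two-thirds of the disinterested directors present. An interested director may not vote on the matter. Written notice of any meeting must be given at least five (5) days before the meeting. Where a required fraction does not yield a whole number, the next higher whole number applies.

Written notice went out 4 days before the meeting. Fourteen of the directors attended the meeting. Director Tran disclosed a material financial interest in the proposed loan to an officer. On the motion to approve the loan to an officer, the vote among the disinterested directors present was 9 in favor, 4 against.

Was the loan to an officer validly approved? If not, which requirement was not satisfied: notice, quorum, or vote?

Notice: 4 days given; 5 required (4 < 5). Not satisfied.
Quorum: 14 present (interested directors count toward quorum); quorum is 11. Satisfied.
Vote: the loan to an officer requires two-thirds of the disinterested directors present (14 − 1 = 13). 2/3 of 13 = 8.67, rounded up to 9, so 9 affirmative votes are needed; 9 voted in favor. Satisfied.

Invalid — notice requirement not satisfied.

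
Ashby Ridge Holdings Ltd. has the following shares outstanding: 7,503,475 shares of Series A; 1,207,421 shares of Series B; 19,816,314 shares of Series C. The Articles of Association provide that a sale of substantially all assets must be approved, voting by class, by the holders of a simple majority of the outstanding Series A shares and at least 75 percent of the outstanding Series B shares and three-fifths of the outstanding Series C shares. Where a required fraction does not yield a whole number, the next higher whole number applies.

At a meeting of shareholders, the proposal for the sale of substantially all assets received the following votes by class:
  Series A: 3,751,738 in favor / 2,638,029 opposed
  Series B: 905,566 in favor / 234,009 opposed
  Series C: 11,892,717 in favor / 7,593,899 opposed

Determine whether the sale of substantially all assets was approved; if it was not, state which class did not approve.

Series A: a majority of 7503475 is 3751738; 3,751,738 required, 3,751,738 in favor — approved.
Series B: 3/4 of 1207421 = 905565.75, rounded up to 905566; 905,566 required, 905,566 in favor — approved.
Series C: 3/5 of 19816314 = 11889788.40, rounded up to 11889789; 11,889,789 required, 11,892,717 in favor — approved.

Approved — every class gave the required vote.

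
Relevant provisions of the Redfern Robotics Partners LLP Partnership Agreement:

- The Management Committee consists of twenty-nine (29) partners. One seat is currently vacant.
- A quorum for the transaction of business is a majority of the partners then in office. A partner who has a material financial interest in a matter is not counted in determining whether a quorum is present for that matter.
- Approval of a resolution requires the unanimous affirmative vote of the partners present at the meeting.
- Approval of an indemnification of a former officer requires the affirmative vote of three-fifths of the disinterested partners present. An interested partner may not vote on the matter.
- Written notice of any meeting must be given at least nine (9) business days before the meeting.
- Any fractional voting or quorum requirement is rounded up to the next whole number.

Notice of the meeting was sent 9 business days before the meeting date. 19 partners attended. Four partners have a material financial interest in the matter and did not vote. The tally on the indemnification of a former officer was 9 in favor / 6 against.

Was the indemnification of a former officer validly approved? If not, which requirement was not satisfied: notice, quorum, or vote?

Notice: 9 business days given; 9 required (9 ≥ 9). Satisfied.
Quorum: 19 present, but the 4 interested partners do not count, leaving 15. Quorum is 15. Satisfied.
Vote: the indemnification of a former officer requires three-fifths of the disinterested partners present (19 − 4 = 15). 3/5 of 15 = 9, so 9 affirmative votes are needed; 9 voted in favor. Satisfied.

Valid — all requirements satisfied.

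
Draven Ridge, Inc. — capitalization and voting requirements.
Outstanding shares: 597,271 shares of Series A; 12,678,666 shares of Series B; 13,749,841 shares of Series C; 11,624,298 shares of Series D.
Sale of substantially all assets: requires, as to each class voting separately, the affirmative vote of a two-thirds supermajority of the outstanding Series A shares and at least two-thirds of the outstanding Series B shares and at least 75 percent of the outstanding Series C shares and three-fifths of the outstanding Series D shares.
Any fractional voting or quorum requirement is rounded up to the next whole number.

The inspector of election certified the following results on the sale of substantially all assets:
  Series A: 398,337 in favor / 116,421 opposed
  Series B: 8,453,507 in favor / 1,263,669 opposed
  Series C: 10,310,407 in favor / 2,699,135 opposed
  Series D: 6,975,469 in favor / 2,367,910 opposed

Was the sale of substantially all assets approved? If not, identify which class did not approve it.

Series A: 2/3 of 597271 = 398180.67, rounded up to 398181; 398,181 required, 398,337 in favor — approved.
Series B: 2/3 of 12678666 = 8452444; 8,452,444 required, 8,453,507 in favor — approved.
Series C: 3/4 of 13749841 = 10312380.75, rounded up to 10312381; 10,312,381 required, 10,310,407 in favor — not approved.
Series D: 3/5 of 11624298 = 6974578.80, rounded up to 6974579; 6,974,579 required, 6,975,469 in favor — approved.

Not approved — the Series C shares did not give the required vote.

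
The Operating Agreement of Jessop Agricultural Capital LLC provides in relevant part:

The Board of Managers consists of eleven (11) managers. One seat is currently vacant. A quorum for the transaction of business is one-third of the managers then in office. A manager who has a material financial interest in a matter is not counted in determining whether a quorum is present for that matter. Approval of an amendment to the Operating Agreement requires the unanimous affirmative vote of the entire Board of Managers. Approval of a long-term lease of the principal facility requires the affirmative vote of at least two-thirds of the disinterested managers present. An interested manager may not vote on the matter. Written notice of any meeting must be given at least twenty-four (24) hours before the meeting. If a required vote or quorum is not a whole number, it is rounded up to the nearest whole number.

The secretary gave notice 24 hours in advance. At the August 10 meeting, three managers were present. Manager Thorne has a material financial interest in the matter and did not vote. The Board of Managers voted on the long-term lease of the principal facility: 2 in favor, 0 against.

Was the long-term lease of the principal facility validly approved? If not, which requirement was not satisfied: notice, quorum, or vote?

Invalid — quorum requirement not satisfied.

Notice: 24 hours given; 24 required (24 ≥ 24). Satisfied.
Quorum: 3 present, but the 1 interested manager does not count, leaving 2. Quorum is 4. Not satisfied.
Vote: the long-term lease of the principal facility requires two-thirds of the disinterested managers present (3 − 1 = 2). 2/3 of 2 = 1.33, rounded up to 2, so 2 affirmative votes are needed; 2 voted in favor. Satisfied. (Moot — without a quorum no business can be validly transacted.)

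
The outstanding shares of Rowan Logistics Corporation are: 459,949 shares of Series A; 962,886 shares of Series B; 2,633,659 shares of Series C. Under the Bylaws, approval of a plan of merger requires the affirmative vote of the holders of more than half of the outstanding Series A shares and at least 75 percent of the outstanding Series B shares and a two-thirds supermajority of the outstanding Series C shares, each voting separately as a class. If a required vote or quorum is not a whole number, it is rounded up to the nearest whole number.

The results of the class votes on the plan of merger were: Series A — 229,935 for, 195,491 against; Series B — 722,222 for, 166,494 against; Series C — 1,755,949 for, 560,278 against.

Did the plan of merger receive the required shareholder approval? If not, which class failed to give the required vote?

Not approved — the Series A shares did not give the required vote.

Series A: a majority of 459949 is 229975; 229,975 required, 229,935 in favor — not approved.
Series B: 3/4 of 962886 = 722164.50, rounded up to 722165; 722,165 required, 722,222 in favor — approved.
Series C: 2/3 of 2633659 = 1755772.67, rounded up to 1755773; 1,755,773 required, 1,755,949 in favor — approved.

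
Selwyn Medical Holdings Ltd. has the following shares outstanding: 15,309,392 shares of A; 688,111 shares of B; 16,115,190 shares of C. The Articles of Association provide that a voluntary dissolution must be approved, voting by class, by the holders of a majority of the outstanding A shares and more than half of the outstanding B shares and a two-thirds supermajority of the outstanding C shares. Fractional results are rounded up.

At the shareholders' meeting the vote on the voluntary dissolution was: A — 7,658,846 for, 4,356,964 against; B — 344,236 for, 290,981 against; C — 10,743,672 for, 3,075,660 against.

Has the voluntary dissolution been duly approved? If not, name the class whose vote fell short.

A: a majority of 15309392 is 7654697; 7,654,697 required, 7,658,846 in favor — approved.
B: a majority of 688111 is 344056; 344,056 required, 344,236 in favor — approved.
C: 2/3 of 16115190 = 10743460; 10,743,460 required, 10,743,672 in favor — approved.

Approved — every class gave the required vote.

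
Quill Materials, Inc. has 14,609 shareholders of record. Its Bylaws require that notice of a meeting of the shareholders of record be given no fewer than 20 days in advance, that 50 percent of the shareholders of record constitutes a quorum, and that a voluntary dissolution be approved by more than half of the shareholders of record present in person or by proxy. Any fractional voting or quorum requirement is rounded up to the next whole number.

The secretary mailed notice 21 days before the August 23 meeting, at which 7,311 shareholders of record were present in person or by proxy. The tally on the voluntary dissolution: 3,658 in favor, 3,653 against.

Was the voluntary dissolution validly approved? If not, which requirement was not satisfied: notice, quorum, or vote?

Valid — all requirements satisfied.

Notice: 21 days given; 20 required. Satisfied.
Quorum: 50% of 14,609 = 7,304.50, rounded up to 7,305; 7,311 present. Satisfied.
Vote: requires a majority of those present (7,311); a majority of 7311 is 3656, so 3,656 needed; 3,658 in favor. Satisfied.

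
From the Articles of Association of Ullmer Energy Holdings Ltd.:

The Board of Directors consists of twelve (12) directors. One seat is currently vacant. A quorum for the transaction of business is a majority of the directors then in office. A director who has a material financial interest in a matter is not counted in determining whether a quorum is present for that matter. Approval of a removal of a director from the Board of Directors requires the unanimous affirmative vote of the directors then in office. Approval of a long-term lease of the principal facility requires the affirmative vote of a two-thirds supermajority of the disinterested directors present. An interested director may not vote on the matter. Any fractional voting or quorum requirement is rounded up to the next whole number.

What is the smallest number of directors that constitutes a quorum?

6

A majority of 11 is 6.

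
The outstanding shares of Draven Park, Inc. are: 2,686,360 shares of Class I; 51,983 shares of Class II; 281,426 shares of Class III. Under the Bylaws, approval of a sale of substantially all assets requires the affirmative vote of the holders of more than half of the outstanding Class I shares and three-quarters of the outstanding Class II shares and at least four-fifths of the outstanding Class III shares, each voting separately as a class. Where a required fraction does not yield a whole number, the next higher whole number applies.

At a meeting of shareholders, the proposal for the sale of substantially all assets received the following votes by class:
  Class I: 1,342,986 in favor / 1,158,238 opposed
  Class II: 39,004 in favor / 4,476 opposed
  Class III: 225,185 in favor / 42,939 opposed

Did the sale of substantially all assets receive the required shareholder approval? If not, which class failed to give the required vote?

Not approved — the Class I shares did not give the required vote.

Class I: a majority of 2686360 is 1343181; 1,343,181 required, 1,342,986 in favor — not approved.
Class II: 3/4 of 51983 = 38987.25, rounded up to 38988; 38,988 required, 39,004 in favor — approved.
Class III: 4/5 of 281426 = 225140.80, rounded up to 225141; 225,141 required, 225,185 in favor — approved.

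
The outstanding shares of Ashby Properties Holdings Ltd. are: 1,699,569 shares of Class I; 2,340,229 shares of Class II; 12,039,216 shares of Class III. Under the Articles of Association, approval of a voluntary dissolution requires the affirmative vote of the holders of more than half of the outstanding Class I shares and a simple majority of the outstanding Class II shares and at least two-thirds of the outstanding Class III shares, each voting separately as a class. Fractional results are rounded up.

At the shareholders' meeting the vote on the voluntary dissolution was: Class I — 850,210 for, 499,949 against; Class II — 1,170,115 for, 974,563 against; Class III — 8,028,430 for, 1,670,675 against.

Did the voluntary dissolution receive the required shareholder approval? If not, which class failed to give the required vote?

Approved — every class gave the required vote.

Class I: a majority of 1699569 is 849785; 849,785 required, 850,210 in favor — approved.
Class II: a majority of 2340229 is 1170115; 1,170,115 required, 1,170,115 in favor — approved.
Class III: 2/3 of 12039216 = 8026144; 8,026,144 required, 8,028,430 in favor — approved.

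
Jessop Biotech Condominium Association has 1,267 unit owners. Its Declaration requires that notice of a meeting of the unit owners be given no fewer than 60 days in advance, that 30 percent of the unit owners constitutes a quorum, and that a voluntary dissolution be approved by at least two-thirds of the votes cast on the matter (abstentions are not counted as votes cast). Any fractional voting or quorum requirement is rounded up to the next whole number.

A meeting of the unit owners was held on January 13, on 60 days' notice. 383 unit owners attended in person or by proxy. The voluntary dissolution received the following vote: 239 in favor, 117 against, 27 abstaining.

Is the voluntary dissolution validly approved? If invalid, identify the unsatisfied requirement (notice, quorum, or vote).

Notice: 60 days given; 60 required. Satisfied.
Quorum: 30% of 1,267 = 380.10, rounded up to 381; 383 present. Satisfied.
Vote: requires two-thirds of the votes cast (383 − 27 abstaining = 356); 2/3 of 356 = 237.33, rounded up to 238, so 238 needed; 239 in favor. Satisfied.

Valid — all requirements satisfied.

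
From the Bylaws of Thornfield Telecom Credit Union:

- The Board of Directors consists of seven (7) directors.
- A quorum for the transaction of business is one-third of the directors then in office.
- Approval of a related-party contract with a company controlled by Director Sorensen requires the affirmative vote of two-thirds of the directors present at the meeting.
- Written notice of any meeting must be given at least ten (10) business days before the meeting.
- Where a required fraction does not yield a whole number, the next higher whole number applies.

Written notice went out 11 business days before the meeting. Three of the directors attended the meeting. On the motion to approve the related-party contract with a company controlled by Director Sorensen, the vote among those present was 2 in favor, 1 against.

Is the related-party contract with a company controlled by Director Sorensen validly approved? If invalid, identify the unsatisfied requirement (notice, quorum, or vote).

Notice: 11 business days given; 10 required (11 ≥ 10). Satisfied.
Quorum: 3 present; quorum is 3. Satisfied.
Vote: the related-party contract with a company controlled by Director Sorensen requires two-thirds of the directors present (3). 2/3 of 3 = 2, so 2 affirmative votes are needed; 2 voted in favor. Satisfied.

Valid — all requirements satisfied.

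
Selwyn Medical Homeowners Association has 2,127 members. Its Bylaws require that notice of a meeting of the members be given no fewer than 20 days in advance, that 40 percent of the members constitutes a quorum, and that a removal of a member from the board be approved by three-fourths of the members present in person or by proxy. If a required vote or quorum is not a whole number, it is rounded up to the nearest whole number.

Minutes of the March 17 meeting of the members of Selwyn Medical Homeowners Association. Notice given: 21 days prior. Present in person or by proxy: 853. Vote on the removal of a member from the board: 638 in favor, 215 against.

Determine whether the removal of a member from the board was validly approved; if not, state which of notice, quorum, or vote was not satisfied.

Invalid — vote requirement not satisfied.

Notice: 21 days given; 20 required. Satisfied.
Quorum: 40% of 2,127 = 850.80, rounded up to 851; 853 present. Satisfied.
Vote: requires three-fourths of those present (853); 3/4 of 853 = 639.75, rounded up to 640, so 640 needed; 638 in favor. Not satisfied.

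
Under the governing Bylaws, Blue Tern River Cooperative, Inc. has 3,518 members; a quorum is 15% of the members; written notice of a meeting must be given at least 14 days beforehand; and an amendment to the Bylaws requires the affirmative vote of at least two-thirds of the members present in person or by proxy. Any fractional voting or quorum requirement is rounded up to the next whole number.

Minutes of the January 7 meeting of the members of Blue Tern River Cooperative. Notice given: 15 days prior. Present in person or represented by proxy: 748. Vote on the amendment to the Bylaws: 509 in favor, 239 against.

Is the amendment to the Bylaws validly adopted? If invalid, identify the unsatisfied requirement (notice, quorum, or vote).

Notice: 15 days given; 14 required. Satisfied.
Quorum: 15% of 3,518 = 527.70, rounded up to 528; 748 present. Satisfied.
Vote: requires two-thirds of those present (748); 2/3 of 748 = 498.67, rounded up to 499, so 499 needed; 509 in favor. Satisfied.

Valid — all requirements satisfied.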